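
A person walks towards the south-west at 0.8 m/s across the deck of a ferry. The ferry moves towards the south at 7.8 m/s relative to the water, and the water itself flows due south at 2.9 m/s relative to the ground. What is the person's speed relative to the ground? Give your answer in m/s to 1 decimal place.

In east/north components (m/s): person relative to ferry = (-0.566, -0.566); ferry relative to water = (0.000, -7.800); water relative to ground = (0.000, -2.900).
Sum = (-0.566, -11.266) m/s.
Speed = |(-0.566, -11.266)| = 11.280 m/s.

11.3 m/s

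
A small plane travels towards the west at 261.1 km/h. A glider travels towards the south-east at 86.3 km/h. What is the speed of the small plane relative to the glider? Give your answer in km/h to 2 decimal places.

Taking east as x and north as y: small plane velocity = (-261.100, 0.000) km/h; glider velocity = (61.023, -61.023) km/h.
Velocity of small plane relative to glider = (-261.100, 0.000) − (61.023, -61.023) = (-322.123, 61.023) km/h.
Magnitude = |(-322.123, 61.023)| = 327.853 km/h.

327.85 km/h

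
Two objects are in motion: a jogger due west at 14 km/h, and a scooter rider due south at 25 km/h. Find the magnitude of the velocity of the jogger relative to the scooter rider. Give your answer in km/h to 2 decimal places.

Taking east as x and north as y: jogger velocity = (-14.000, 0.000) km/h; scooter rider velocity = (0.000, -25.000) km/h.
Velocity of jogger relative to scooter rider = (-14.000, 0.000) − (0.000, -25.000) = (-14.000, 25.000) km/h.
Magnitude = |(-14.000, 25.000)| = 28.653 km/h.

28.65 km/h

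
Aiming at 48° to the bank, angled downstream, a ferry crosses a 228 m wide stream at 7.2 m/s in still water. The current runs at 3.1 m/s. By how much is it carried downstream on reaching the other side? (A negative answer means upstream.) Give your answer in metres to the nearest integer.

337 m

Perpendicular speed = 5.351 m/s; crossing time = 228 / 5.351 = 42.612 s.
Net downstream speed = 7.918 m/s.
Drift = 7.918 × 42.612 = 337.388 m (downstream).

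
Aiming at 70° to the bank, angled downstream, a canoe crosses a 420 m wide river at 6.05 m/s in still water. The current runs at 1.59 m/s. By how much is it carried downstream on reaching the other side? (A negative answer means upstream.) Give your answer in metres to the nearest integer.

270 m

Perpendicular speed = 5.685 m/s; crossing time = 420 / 5.685 = 73.877 s.
Net downstream speed = 3.659 m/s.
Drift = 3.659 × 73.877 = 270.332 m (downstream).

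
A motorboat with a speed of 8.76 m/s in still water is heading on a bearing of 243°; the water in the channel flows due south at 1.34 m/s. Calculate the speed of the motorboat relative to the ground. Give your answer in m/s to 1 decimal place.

9.4 m/s

Taking east as x and north as y: velocity relative to the water = (-7.805, -3.977) m/s; the water relative to ground = (0.000, -1.340) m/s.
Velocity relative to ground = (-7.805, -3.977) + (0.000, -1.340) = (-7.805, -5.317) m/s.
Speed = |(-7.805, -5.317)| = 9.444 m/s.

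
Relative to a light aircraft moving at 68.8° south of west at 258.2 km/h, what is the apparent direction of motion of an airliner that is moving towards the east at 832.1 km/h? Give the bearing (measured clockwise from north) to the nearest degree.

075°

Taking east as x and north as y: airliner velocity = (832.100, 0.000) km/h; light aircraft velocity = (-93.371, -240.726) km/h.
Velocity of airliner relative to light aircraft = (832.100, 0.000) − (-93.371, -240.726) = (925.471, 240.726) km/h.
Bearing = atan2(925.47, 240.73) = 75.42° clockwise from north.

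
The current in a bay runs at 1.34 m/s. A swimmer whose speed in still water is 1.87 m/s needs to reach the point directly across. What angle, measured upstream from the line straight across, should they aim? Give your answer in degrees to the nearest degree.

46°

To cancel the current, the upstream component of the swimmer's velocity must equal the flow: 1.87 sin θ = 1.34.
sin θ = 1.34 / 1.87 = 0.7166.
θ = arcsin(0.7166) = 45.773°.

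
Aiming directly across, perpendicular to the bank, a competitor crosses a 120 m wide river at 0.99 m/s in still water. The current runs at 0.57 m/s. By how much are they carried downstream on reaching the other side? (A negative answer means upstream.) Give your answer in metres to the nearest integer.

Perpendicular speed = 0.990 m/s; crossing time = 120 / 0.990 = 121.212 s.
Net downstream speed = 0.570 m/s.
Drift = 0.570 × 121.212 = 69.091 m (downstream).

69 m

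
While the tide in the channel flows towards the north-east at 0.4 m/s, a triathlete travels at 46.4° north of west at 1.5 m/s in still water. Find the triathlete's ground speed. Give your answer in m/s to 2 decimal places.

Taking east as x and north as y: velocity relative to the water = (-1.034, 1.086) m/s; the water relative to ground = (0.283, 0.283) m/s.
Velocity relative to ground = (-1.034, 1.086) + (0.283, 0.283) = (-0.752, 1.369) m/s.
Speed = |(-0.752, 1.369)| = 1.562 m/s.

1.56 m/s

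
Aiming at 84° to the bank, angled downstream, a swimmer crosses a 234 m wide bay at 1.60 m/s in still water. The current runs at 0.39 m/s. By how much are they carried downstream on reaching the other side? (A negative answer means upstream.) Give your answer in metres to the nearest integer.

Perpendicular speed = 1.591 m/s; crossing time = 234 / 1.591 = 147.056 s.
Net downstream speed = 0.557 m/s.
Drift = 0.557 × 147.056 = 81.946 m (downstream).

82 m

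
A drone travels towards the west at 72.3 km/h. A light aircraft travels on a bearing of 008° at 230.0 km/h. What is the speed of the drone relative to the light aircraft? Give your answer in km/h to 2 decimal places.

Taking east as x and north as y: drone velocity = (-72.300, 0.000) km/h; light aircraft velocity = (32.010, 227.762) km/h.
Velocity of drone relative to light aircraft = (-72.300, 0.000) − (32.010, 227.762) = (-104.310, -227.762) km/h.
Magnitude = |(-104.310, -227.762)| = 250.511 km/h.

250.51 km/h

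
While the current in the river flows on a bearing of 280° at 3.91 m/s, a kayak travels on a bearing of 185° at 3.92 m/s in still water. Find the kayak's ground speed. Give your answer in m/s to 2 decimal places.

5.29 m/s

Taking east as x and north as y: velocity relative to the water = (-0.342, -3.905) m/s; the water relative to ground = (-3.851, 0.679) m/s.
Velocity relative to ground = (-0.342, -3.905) + (-3.851, 0.679) = (-4.192, -3.226) m/s.
Speed = |(-4.192, -3.226)| = 5.290 m/s.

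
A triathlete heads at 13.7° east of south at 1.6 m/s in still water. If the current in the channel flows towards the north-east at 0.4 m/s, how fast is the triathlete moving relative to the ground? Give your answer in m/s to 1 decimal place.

Taking east as x and north as y: velocity relative to the water = (0.379, -1.554) m/s; the water relative to ground = (0.283, 0.283) m/s.
Velocity relative to ground = (0.379, -1.554) + (0.283, 0.283) = (0.662, -1.272) m/s.
Speed = |(0.662, -1.272)| = 1.434 m/s.

1.4 m/s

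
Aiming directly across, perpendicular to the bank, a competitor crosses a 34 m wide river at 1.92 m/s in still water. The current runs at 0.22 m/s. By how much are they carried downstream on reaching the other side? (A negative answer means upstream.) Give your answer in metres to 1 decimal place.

Perpendicular speed = 1.920 m/s; crossing time = 34 / 1.920 = 17.708 s.
Net downstream speed = 0.220 m/s.
Drift = 0.220 × 17.708 = 3.896 m (downstream).

3.9 m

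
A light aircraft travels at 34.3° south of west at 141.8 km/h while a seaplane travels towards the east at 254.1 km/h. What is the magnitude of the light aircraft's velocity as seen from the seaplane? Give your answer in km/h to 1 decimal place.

Taking east as x and north as y: light aircraft velocity = (-117.141, -79.908) km/h; seaplane velocity = (254.100, 0.000) km/h.
Velocity of light aircraft relative to seaplane = (-117.141, -79.908) − (254.100, 0.000) = (-371.241, -79.908) km/h.
Magnitude = |(-371.241, -79.908)| = 379.743 km/h.

379.7 km/h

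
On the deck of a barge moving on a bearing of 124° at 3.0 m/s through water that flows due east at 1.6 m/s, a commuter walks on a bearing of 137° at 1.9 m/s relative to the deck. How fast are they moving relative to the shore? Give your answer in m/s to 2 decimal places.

In east/north components (m/s): commuter relative to barge = (1.296, -1.390); barge relative to water = (2.487, -1.678); water relative to ground = (1.600, 0.000).
Sum = (5.383, -3.067) m/s.
Speed = |(5.383, -3.067)| = 6.195 m/s.

6.20 m/s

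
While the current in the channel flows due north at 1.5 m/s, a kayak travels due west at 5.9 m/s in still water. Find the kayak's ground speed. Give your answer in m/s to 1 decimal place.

Taking east as x and north as y: velocity relative to the water = (-5.900, 0.000) m/s; the water relative to ground = (0.000, 1.500) m/s.
Velocity relative to ground = (-5.900, 0.000) + (0.000, 1.500) = (-5.900, 1.500) m/s.
Speed = |(-5.900, 1.500)| = 6.088 m/s.

6.1 m/s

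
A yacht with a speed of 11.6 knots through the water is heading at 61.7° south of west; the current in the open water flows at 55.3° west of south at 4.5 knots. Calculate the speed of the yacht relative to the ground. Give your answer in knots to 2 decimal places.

15.74 knots

Taking east as x and north as y: velocity relative to the water = (-5.499, -10.214) knots; the water relative to ground = (-3.700, -2.562) knots.
Velocity relative to ground = (-5.499, -10.214) + (-3.700, -2.562) = (-9.199, -12.775) knots.
Speed = |(-9.199, -12.775)| = 15.743 knots.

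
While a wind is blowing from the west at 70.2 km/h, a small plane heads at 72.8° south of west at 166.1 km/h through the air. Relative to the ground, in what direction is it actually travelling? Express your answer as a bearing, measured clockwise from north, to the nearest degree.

Taking east as x and north as y: velocity relative to the air = (-49.117, -158.672) km/h; the air relative to ground = (70.200, 0.000) km/h.
Velocity relative to ground = (-49.117, -158.672) + (70.200, 0.000) = (21.083, -158.672) km/h.
Bearing = atan2(21.08, -158.67) = 172.43° clockwise from north.

172°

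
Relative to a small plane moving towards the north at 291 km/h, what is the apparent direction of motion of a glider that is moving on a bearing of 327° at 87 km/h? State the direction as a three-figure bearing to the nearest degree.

Taking east as x and north as y: glider velocity = (-47.384, 72.964) km/h; small plane velocity = (0.000, 291.000) km/h.
Velocity of glider relative to small plane = (-47.384, 72.964) − (0.000, 291.000) = (-47.384, -218.036) km/h.
Bearing = atan2(-47.38, -218.04) = 192.26° clockwise from north.

192°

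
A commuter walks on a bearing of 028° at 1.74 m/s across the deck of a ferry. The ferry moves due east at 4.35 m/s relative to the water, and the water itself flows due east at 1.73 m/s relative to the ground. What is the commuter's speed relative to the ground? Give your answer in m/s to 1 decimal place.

In east/north components (m/s): commuter relative to ferry = (0.817, 1.536); ferry relative to water = (4.350, 0.000); water relative to ground = (1.730, 0.000).
Sum = (6.897, 1.536) m/s.
Speed = |(6.897, 1.536)| = 7.066 m/s.

7.1 m/s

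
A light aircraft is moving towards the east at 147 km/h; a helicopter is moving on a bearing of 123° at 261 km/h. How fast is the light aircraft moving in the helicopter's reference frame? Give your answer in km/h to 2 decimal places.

159.30 km/h

Taking east as x and north as y: light aircraft velocity = (147.000, 0.000) km/h; helicopter velocity = (218.893, -142.151) km/h.
Velocity of light aircraft relative to helicopter = (147.000, 0.000) − (218.893, -142.151) = (-71.893, 142.151) km/h.
Magnitude = |(-71.893, 142.151)| = 159.297 km/h.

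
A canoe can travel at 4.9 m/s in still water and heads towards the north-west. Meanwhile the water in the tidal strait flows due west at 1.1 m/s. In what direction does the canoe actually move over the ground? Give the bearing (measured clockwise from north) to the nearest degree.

Taking east as x and north as y: velocity relative to the water = (-3.465, 3.465) m/s; the water relative to ground = (-1.100, 0.000) m/s.
Velocity relative to ground = (-3.465, 3.465) + (-1.100, 0.000) = (-4.565, 3.465) m/s.
Bearing = atan2(-4.56, 3.46) = 307.20° clockwise from north.

307°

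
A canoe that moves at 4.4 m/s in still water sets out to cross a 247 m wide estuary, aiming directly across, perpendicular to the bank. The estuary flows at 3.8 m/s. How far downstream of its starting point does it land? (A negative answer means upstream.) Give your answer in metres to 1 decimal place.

Perpendicular speed = 4.400 m/s; crossing time = 247 / 4.400 = 56.136 s.
Net downstream speed = 3.800 m/s.
Drift = 3.800 × 56.136 = 213.318 m (downstream).

213.3 m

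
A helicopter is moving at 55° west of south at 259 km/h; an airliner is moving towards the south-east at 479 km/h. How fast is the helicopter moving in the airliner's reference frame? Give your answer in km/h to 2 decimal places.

582.76 km/h

Taking east as x and north as y: helicopter velocity = (-212.160, -148.556) km/h; airliner velocity = (338.704, -338.704) km/h.
Velocity of helicopter relative to airliner = (-212.160, -148.556) − (338.704, -338.704) = (-550.865, 190.148) km/h.
Magnitude = |(-550.865, 190.148)| = 582.759 km/h.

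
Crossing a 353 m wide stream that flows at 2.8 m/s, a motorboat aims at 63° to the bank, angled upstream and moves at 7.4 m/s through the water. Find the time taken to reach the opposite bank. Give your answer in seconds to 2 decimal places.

53.54 s

The component of the motorboat's velocity perpendicular to the bank is 7.4 × sin 63° = 6.593 m/s.
The current is parallel to the bank, so it does not affect the crossing time.
Time = 353 / 6.593 = 53.538 s.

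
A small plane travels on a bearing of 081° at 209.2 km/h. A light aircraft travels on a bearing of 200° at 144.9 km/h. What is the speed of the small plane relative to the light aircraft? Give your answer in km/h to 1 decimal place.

306.8 km/h

Taking east as x and north as y: small plane velocity = (206.624, 32.726) km/h; light aircraft velocity = (-49.559, -136.161) km/h.
Velocity of small plane relative to light aircraft = (206.624, 32.726) − (-49.559, -136.161) = (256.183, 168.888) km/h.
Magnitude = |(256.183, 168.888)| = 306.843 km/h.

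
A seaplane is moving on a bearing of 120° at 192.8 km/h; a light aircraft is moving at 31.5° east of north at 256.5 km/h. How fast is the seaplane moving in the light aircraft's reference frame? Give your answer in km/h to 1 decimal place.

Taking east as x and north as y: seaplane velocity = (166.970, -96.400) km/h; light aircraft velocity = (134.021, 218.702) km/h.
Velocity of seaplane relative to light aircraft = (166.970, -96.400) − (134.021, 218.702) = (32.949, -315.102) km/h.
Magnitude = |(32.949, -315.102)| = 316.820 km/h.

316.8 km/h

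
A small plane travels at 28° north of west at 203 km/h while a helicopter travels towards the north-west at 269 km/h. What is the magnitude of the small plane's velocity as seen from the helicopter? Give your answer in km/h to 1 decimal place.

95.5 km/h

Taking east as x and north as y: small plane velocity = (-179.238, 95.303) km/h; helicopter velocity = (-190.212, 190.212) km/h.
Velocity of small plane relative to helicopter = (-179.238, 95.303) − (-190.212, 190.212) = (10.973, -94.909) km/h.
Magnitude = |(10.973, -94.909)| = 95.541 km/h.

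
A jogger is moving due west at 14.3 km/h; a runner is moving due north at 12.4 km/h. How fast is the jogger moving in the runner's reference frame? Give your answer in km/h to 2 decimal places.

Taking east as x and north as y: jogger velocity = (-14.300, 0.000) km/h; runner velocity = (0.000, 12.400) km/h.
Velocity of jogger relative to runner = (-14.300, 0.000) − (0.000, 12.400) = (-14.300, -12.400) km/h.
Magnitude = |(-14.300, -12.400)| = 18.927 km/h.

18.93 km/h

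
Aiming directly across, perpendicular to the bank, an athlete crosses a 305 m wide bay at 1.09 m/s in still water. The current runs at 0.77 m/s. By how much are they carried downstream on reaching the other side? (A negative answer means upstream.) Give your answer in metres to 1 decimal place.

215.5 m

Perpendicular speed = 1.090 m/s; crossing time = 305 / 1.090 = 279.817 s.
Net downstream speed = 0.770 m/s.
Drift = 0.770 × 279.817 = 215.459 m (downstream).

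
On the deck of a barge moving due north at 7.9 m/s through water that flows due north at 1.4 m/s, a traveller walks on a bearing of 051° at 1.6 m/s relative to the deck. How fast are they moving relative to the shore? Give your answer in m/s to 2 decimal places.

In east/north components (m/s): traveller relative to barge = (1.243, 1.007); barge relative to water = (0.000, 7.900); water relative to ground = (0.000, 1.400).
Sum = (1.243, 10.307) m/s.
Speed = |(1.243, 10.307)| = 10.382 m/s.

10.38 m/s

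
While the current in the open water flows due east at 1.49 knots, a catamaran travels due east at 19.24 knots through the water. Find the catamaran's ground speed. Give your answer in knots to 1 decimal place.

20.7 knots

Taking east as x and north as y: velocity relative to the water = (19.240, 0.000) knots; the water relative to ground = (1.490, 0.000) knots.
Velocity relative to ground = (19.240, 0.000) + (1.490, 0.000) = (20.730, 0.000) knots.
Speed = |(20.730, 0.000)| = 20.730 knots.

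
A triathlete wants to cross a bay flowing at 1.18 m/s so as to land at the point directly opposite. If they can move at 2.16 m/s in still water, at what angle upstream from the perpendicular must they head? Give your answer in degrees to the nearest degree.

To cancel the current, the upstream component of the triathlete's velocity must equal the flow: 2.16 sin θ = 1.18.
sin θ = 1.18 / 2.16 = 0.5463.
θ = arcsin(0.5463) = 33.113°.

33°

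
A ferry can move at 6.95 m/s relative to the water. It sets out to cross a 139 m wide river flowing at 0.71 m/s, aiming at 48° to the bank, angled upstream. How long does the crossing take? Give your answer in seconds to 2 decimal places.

26.91 s

The component of the ferry's velocity perpendicular to the bank is 6.95 × sin 48° = 5.165 m/s.
The flow acts along the bank and has no component across it.
Time = 139 / 5.165 = 26.913 s.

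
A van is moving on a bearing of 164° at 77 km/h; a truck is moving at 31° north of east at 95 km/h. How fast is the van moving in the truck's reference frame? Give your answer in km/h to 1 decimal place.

Taking east as x and north as y: van velocity = (21.224, -74.017) km/h; truck velocity = (81.431, 48.929) km/h.
Velocity of van relative to truck = (21.224, -74.017) − (81.431, 48.929) = (-60.207, -122.946) km/h.
Magnitude = |(-60.207, -122.946)| = 136.896 km/h.

136.9 km/h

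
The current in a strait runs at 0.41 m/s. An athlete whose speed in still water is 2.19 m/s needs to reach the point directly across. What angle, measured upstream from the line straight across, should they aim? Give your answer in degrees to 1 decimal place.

To cancel the current, the upstream component of the athlete's velocity must equal the flow: 2.19 sin θ = 0.41.
sin θ = 0.41 / 2.19 = 0.1872.
θ = arcsin(0.1872) = 10.790°.

10.8°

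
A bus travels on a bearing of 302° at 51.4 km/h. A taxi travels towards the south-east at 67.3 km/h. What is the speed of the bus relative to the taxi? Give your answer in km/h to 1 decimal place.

118.0 km/h

Taking east as x and north as y: bus velocity = (-43.590, 27.238) km/h; taxi velocity = (47.588, -47.588) km/h.
Velocity of bus relative to taxi = (-43.590, 27.238) − (47.588, -47.588) = (-91.178, 74.826) km/h.
Magnitude = |(-91.178, 74.826)| = 117.951 km/h.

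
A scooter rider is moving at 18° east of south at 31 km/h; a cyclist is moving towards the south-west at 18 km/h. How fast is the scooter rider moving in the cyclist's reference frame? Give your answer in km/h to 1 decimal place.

Taking east as x and north as y: scooter rider velocity = (9.580, -29.483) km/h; cyclist velocity = (-12.728, -12.728) km/h.
Velocity of scooter rider relative to cyclist = (9.580, -29.483) − (-12.728, -12.728) = (22.307, -16.755) km/h.
Magnitude = |(22.307, -16.755)| = 27.899 km/h.

27.9 km/h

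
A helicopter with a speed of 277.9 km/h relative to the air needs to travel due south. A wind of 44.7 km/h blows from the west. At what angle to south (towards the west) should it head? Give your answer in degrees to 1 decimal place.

The wind pushes perpendicular to the desired track; the heading must have a component into the wind equal to 44.7 km/h: 277.9 sin θ = 44.7.
sin θ = 0.1608, so θ = 9.256°.

9.3°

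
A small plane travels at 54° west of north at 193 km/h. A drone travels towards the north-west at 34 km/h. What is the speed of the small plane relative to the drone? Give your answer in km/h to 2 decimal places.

Taking east as x and north as y: small plane velocity = (-156.140, 113.443) km/h; drone velocity = (-24.042, 24.042) km/h.
Velocity of small plane relative to drone = (-156.140, 113.443) − (-24.042, 24.042) = (-132.099, 89.401) km/h.
Magnitude = |(-132.099, 89.401)| = 159.507 km/h.

159.51 km/h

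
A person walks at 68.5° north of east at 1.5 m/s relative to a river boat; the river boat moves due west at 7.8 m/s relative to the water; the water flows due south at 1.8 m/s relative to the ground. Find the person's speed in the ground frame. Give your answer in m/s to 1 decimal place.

7.3 m/s

In east/north components (m/s): person relative to river boat = (0.550, 1.396); river boat relative to water = (-7.800, 0.000); water relative to ground = (0.000, -1.800).
Sum = (-7.250, -0.404) m/s.
Speed = |(-7.250, -0.404)| = 7.262 m/s.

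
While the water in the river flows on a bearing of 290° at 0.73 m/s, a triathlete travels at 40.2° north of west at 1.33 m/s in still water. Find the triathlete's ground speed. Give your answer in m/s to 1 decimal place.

2.0 m/s

Taking east as x and north as y: velocity relative to the water = (-1.016, 0.858) m/s; the water relative to ground = (-0.686, 0.250) m/s.
Velocity relative to ground = (-1.016, 0.858) + (-0.686, 0.250) = (-1.702, 1.108) m/s.
Speed = |(-1.702, 1.108)| = 2.031 m/s.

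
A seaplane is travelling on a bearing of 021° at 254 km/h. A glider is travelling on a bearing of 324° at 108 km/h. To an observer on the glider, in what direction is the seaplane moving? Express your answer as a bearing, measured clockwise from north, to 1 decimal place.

Taking east as x and north as y: seaplane velocity = (91.025, 237.129) km/h; glider velocity = (-63.481, 87.374) km/h.
Velocity of seaplane relative to glider = (91.025, 237.129) − (-63.481, 87.374) = (154.506, 149.756) km/h.
Bearing = atan2(154.51, 149.76) = 45.89° clockwise from north.

045.9°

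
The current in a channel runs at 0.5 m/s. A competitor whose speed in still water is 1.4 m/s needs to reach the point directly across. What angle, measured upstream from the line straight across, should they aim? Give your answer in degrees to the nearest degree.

To cancel the current, the upstream component of the competitor's velocity must equal the flow: 1.4 sin θ = 0.5.
sin θ = 0.5 / 1.4 = 0.3571.
θ = arcsin(0.3571) = 20.925°.

21°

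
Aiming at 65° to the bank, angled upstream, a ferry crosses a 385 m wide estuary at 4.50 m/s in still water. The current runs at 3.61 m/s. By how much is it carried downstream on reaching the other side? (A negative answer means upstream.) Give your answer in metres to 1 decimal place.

Perpendicular speed = 4.078 m/s; crossing time = 385 / 4.078 = 94.400 s.
Net downstream speed = 1.708 m/s.
Drift = 1.708 × 94.400 = 161.256 m (downstream).

161.3 m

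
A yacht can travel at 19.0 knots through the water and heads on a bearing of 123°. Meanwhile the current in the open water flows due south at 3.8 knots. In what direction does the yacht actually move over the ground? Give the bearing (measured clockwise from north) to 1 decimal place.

131.6°

Taking east as x and north as y: velocity relative to the water = (15.935, -10.348) knots; the water relative to ground = (0.000, -3.800) knots.
Velocity relative to ground = (15.935, -10.348) + (0.000, -3.800) = (15.935, -14.148) knots.
Bearing = atan2(15.93, -14.15) = 131.60° clockwise from north.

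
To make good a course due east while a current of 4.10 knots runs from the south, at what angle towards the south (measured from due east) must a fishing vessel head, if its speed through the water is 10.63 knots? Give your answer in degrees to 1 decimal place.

The current pushes perpendicular to the desired track; the heading must have a component into the current equal to 4.10 knots: 10.63 sin θ = 4.10.
sin θ = 0.3857, so θ = 22.687°.

22.7°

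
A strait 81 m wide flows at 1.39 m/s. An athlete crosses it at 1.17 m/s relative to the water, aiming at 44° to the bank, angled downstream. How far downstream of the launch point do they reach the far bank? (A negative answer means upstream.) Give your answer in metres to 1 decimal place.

Perpendicular speed = 0.813 m/s; crossing time = 81 / 0.813 = 99.662 s.
Net downstream speed = 2.232 m/s.
Drift = 2.232 × 99.662 = 222.408 m (downstream).

222.4 m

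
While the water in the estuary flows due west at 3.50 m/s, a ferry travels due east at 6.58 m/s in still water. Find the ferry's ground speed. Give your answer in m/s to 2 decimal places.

Taking east as x and north as y: velocity relative to the water = (6.580, 0.000) m/s; the water relative to ground = (-3.500, 0.000) m/s.
Velocity relative to ground = (6.580, 0.000) + (-3.500, 0.000) = (3.080, 0.000) m/s.
Speed = |(3.080, 0.000)| = 3.080 m/s.

3.08 m/s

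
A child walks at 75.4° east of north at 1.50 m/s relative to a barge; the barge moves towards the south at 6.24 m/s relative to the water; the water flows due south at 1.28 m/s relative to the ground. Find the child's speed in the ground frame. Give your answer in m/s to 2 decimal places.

7.29 m/s

In east/north components (m/s): child relative to barge = (1.452, 0.378); barge relative to water = (0.000, -6.240); water relative to ground = (0.000, -1.280).
Sum = (1.452, -7.142) m/s.
Speed = |(1.452, -7.142)| = 7.288 m/s.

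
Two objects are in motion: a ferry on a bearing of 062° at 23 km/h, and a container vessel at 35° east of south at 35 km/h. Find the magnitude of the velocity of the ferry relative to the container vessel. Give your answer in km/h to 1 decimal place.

39.5 km/h

Taking east as x and north as y: ferry velocity = (20.308, 10.798) km/h; container vessel velocity = (20.075, -28.670) km/h.
Velocity of ferry relative to container vessel = (20.308, 10.798) − (20.075, -28.670) = (0.233, 39.468) km/h.
Magnitude = |(0.233, 39.468)| = 39.469 km/h.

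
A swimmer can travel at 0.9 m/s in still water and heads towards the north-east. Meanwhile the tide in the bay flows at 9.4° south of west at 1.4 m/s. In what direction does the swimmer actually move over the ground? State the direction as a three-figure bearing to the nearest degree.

299°

Taking east as x and north as y: velocity relative to the water = (0.636, 0.636) m/s; the water relative to ground = (-1.381, -0.229) m/s.
Velocity relative to ground = (0.636, 0.636) + (-1.381, -0.229) = (-0.745, 0.408) m/s.
Bearing = atan2(-0.74, 0.41) = 298.70° clockwise from north.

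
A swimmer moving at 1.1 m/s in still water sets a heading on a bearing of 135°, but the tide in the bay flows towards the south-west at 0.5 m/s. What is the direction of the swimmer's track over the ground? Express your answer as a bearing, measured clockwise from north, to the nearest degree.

159°

Taking east as x and north as y: velocity relative to the water = (0.778, -0.778) m/s; the water relative to ground = (-0.354, -0.354) m/s.
Velocity relative to ground = (0.778, -0.778) + (-0.354, -0.354) = (0.424, -1.131) m/s.
Bearing = atan2(0.42, -1.13) = 159.44° clockwise from north.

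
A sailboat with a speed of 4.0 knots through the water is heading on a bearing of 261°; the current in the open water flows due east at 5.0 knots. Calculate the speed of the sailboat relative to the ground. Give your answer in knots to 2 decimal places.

Taking east as x and north as y: velocity relative to the water = (-3.951, -0.626) knots; the water relative to ground = (5.000, 0.000) knots.
Velocity relative to ground = (-3.951, -0.626) + (5.000, 0.000) = (1.049, -0.626) knots.
Speed = |(1.049, -0.626)| = 1.222 knots.

1.22 knots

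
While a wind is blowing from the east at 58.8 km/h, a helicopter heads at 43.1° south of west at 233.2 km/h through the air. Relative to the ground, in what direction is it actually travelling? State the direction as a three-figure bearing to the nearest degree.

235°

Taking east as x and north as y: velocity relative to the air = (-170.274, -159.339) km/h; the air relative to ground = (-58.800, 0.000) km/h.
Velocity relative to ground = (-170.274, -159.339) + (-58.800, 0.000) = (-229.074, -159.339) km/h.
Bearing = atan2(-229.07, -159.34) = 235.18° clockwise from north.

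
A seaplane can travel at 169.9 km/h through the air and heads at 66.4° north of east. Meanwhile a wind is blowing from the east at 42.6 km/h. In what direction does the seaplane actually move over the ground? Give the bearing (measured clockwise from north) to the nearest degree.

Taking east as x and north as y: velocity relative to the air = (68.019, 155.690) km/h; the air relative to ground = (-42.600, 0.000) km/h.
Velocity relative to ground = (68.019, 155.690) + (-42.600, 0.000) = (25.419, 155.690) km/h.
Bearing = atan2(25.42, 155.69) = 9.27° clockwise from north.

009°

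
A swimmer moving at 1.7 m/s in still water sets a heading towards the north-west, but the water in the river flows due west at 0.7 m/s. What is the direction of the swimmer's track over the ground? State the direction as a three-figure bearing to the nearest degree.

302°

Taking east as x and north as y: velocity relative to the water = (-1.202, 1.202) m/s; the water relative to ground = (-0.700, 0.000) m/s.
Velocity relative to ground = (-1.202, 1.202) + (-0.700, 0.000) = (-1.902, 1.202) m/s.
Bearing = atan2(-1.90, 1.20) = 302.29° clockwise from north.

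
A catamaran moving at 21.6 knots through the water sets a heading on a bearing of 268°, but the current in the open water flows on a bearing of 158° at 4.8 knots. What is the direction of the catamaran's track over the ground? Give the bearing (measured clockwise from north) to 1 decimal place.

255.3°

Taking east as x and north as y: velocity relative to the water = (-21.587, -0.754) knots; the water relative to ground = (1.798, -4.450) knots.
Velocity relative to ground = (-21.587, -0.754) + (1.798, -4.450) = (-19.789, -5.204) knots.
Bearing = atan2(-19.79, -5.20) = 255.27° clockwise from north.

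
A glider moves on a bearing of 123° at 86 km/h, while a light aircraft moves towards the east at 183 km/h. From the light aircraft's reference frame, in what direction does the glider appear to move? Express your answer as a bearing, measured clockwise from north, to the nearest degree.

247°

Taking east as x and north as y: glider velocity = (72.126, -46.839) km/h; light aircraft velocity = (183.000, 0.000) km/h.
Velocity of glider relative to light aircraft = (72.126, -46.839) − (183.000, 0.000) = (-110.874, -46.839) km/h.
Bearing = atan2(-110.87, -46.84) = 247.10° clockwise from north.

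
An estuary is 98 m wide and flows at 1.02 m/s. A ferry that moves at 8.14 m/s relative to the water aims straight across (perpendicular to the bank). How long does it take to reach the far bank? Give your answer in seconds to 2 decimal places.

12.04 s

The component of the ferry's velocity perpendicular to the bank is 8.14 m/s.
Only the cross-stream component determines the crossing time; the current contributes nothing perpendicular to the bank.
Time = 98 / 8.140 = 12.039 s.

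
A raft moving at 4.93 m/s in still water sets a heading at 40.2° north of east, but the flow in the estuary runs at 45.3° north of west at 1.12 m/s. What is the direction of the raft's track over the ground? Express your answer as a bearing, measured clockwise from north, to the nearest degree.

037°

Taking east as x and north as y: velocity relative to the water = (3.766, 3.182) m/s; the water relative to ground = (-0.788, 0.796) m/s.
Velocity relative to ground = (3.766, 3.182) + (-0.788, 0.796) = (2.978, 3.978) m/s.
Bearing = atan2(2.98, 3.98) = 36.82° clockwise from north.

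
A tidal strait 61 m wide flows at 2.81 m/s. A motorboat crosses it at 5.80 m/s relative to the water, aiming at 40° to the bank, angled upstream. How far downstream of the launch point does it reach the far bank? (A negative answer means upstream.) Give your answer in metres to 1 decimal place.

-26.7 m

Perpendicular speed = 3.728 m/s; crossing time = 61 / 3.728 = 16.362 s.
Net downstream speed = -1.633 m/s.
Drift = -1.633 × 16.362 = -26.720 m (upstream).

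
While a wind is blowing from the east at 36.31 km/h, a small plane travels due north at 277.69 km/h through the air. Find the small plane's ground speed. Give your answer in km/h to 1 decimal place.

280.1 km/h

Taking east as x and north as y: velocity relative to the air = (0.000, 277.690) km/h; the air relative to ground = (-36.310, 0.000) km/h.
Velocity relative to ground = (0.000, 277.690) + (-36.310, 0.000) = (-36.310, 277.690) km/h.
Speed = |(-36.310, 277.690)| = 280.054 km/h.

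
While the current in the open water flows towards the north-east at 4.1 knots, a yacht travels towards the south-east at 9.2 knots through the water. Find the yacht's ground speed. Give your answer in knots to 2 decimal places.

10.07 knots

Taking east as x and north as y: velocity relative to the water = (6.505, -6.505) knots; the water relative to ground = (2.899, 2.899) knots.
Velocity relative to ground = (6.505, -6.505) + (2.899, 2.899) = (9.405, -3.606) knots.
Speed = |(9.405, -3.606)| = 10.072 knots.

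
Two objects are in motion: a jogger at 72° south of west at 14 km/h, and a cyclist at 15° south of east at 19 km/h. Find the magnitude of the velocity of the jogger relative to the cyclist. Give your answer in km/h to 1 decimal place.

Taking east as x and north as y: jogger velocity = (-4.326, -13.315) km/h; cyclist velocity = (18.353, -4.918) km/h.
Velocity of jogger relative to cyclist = (-4.326, -13.315) − (18.353, -4.918) = (-22.679, -8.397) km/h.
Magnitude = |(-22.679, -8.397)| = 24.184 km/h.

24.2 km/h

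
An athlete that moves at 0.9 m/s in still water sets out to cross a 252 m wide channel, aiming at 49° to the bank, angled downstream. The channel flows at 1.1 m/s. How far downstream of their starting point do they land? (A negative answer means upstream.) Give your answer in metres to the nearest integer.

Perpendicular speed = 0.679 m/s; crossing time = 252 / 0.679 = 371.004 s.
Net downstream speed = 1.690 m/s.
Drift = 1.690 × 371.004 = 627.164 m (downstream).

627 m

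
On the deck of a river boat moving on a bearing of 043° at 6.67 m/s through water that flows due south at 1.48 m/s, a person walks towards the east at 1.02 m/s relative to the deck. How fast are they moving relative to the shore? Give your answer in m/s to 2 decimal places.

In east/north components (m/s): person relative to river boat = (1.020, 0.000); river boat relative to water = (4.549, 4.878); water relative to ground = (0.000, -1.480).
Sum = (5.569, 3.398) m/s.
Speed = |(5.569, 3.398)| = 6.524 m/s.

6.52 m/s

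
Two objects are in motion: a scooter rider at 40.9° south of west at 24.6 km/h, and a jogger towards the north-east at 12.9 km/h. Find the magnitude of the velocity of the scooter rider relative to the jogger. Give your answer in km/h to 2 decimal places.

Taking east as x and north as y: scooter rider velocity = (-18.594, -16.107) km/h; jogger velocity = (9.122, 9.122) km/h.
Velocity of scooter rider relative to jogger = (-18.594, -16.107) − (9.122, 9.122) = (-27.716, -25.228) km/h.
Magnitude = |(-27.716, -25.228)| = 37.478 km/h.

37.48 km/h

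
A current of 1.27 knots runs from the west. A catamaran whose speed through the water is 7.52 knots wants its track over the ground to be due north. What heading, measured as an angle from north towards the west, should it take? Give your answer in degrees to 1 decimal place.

9.7°

The current pushes perpendicular to the desired track; the heading must have a component into the current equal to 1.27 knots: 7.52 sin θ = 1.27.
sin θ = 0.1689, so θ = 9.723°.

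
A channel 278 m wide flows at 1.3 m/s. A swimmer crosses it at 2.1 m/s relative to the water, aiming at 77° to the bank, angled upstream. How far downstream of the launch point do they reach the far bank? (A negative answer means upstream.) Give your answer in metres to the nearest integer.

Perpendicular speed = 2.046 m/s; crossing time = 278 / 2.046 = 135.863 s.
Net downstream speed = 0.828 m/s.
Drift = 0.828 × 135.863 = 112.441 m (downstream).

112 m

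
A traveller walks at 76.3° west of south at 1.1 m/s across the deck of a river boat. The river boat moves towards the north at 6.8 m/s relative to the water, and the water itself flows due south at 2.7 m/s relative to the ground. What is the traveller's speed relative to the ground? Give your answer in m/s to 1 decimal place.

In east/north components (m/s): traveller relative to river boat = (-1.069, -0.261); river boat relative to water = (0.000, 6.800); water relative to ground = (0.000, -2.700).
Sum = (-1.069, 3.839) m/s.
Speed = |(-1.069, 3.839)| = 3.985 m/s.

4.0 m/s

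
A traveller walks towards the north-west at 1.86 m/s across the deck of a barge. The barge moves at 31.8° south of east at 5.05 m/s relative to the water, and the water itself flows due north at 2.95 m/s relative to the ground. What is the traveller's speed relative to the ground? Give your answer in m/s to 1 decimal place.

3.4 m/s

In east/north components (m/s): traveller relative to barge = (-1.315, 1.315); barge relative to water = (4.292, -2.661); water relative to ground = (0.000, 2.950).
Sum = (2.977, 1.604) m/s.
Speed = |(2.977, 1.604)| = 3.381 m/s.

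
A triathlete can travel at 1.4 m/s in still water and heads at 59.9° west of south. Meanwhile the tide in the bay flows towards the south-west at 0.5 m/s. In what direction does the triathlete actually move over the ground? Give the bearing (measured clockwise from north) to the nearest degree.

Taking east as x and north as y: velocity relative to the water = (-1.211, -0.702) m/s; the water relative to ground = (-0.354, -0.354) m/s.
Velocity relative to ground = (-1.211, -0.702) + (-0.354, -0.354) = (-1.565, -1.056) m/s.
Bearing = atan2(-1.56, -1.06) = 235.99° clockwise from north.

236°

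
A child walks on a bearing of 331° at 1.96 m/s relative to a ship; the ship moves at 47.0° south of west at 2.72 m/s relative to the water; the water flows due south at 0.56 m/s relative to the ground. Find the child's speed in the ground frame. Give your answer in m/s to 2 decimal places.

2.93 m/s

In east/north components (m/s): child relative to ship = (-0.950, 1.714); ship relative to water = (-1.855, -1.989); water relative to ground = (0.000, -0.560).
Sum = (-2.805, -0.835) m/s.
Speed = |(-2.805, -0.835)| = 2.927 m/s.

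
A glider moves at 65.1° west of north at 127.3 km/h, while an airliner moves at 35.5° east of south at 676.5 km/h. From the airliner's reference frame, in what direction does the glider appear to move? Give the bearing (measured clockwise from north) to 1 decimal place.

Taking east as x and north as y: glider velocity = (-115.467, 53.598) km/h; airliner velocity = (392.846, -550.749) km/h.
Velocity of glider relative to airliner = (-115.467, 53.598) − (392.846, -550.749) = (-508.312, 604.347) km/h.
Bearing = atan2(-508.31, 604.35) = 319.93° clockwise from north.

319.9°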